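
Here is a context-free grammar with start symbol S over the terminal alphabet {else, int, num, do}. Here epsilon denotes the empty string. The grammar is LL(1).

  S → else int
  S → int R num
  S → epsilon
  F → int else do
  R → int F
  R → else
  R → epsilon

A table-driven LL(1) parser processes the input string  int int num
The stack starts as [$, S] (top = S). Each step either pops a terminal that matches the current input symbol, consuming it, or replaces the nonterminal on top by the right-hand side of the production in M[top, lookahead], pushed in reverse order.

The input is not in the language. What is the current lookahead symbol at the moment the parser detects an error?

step 1: stack=$ S  input=int int num $  — expand S → int R num
step 2: stack=$ num R int  input=int int num $  — match int
step 3: stack=$ num R  input=int num $  — expand R → int F
step 4: stack=$ num F int  input=int num $  — match int
step 5: stack=$ num F  input=num $  — error: M[F, num] is empty

num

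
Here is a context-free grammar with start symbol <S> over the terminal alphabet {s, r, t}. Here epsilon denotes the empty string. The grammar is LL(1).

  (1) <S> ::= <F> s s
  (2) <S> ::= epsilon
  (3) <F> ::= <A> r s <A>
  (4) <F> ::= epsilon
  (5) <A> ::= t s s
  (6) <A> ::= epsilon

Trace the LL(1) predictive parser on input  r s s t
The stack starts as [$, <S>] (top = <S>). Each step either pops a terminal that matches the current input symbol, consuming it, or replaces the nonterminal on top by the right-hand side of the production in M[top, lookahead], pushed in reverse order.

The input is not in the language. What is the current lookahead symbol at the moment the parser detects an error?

     Stack              Input      Action
  1  $ <S>              r s s t $  expand <S> ::= <F> s s
  2  $ s s <F>          r s s t $  expand <F> ::= <A> r s <A>
  3  $ s s <A> s r <A>  r s s t $  expand <A> ::= epsilon
  4  $ s s <A> s r      r s s t $  match r
  5  $ s s <A> s        s s t $    match s
  6  $ s s <A>          s t $      expand <A> ::= epsilon
  7  $ s s              s t $      match s
  8  $ s                t $        error: top is terminal s but lookahead is t

t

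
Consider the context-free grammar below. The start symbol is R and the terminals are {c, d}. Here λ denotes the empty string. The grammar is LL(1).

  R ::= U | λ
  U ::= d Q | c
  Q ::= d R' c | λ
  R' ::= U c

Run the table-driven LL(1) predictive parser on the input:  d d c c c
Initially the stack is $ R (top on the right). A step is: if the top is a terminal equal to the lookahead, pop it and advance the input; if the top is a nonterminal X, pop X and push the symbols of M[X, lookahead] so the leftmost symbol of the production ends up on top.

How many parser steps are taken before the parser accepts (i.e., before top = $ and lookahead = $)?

      Stack     Input        Action
   1  $ R       d d c c c $  expand R ::= U
   2  $ U       d d c c c $  expand U ::= d Q
   3  $ Q d     d d c c c $  match d
   4  $ Q       d c c c $    expand Q ::= d R' c
   5  $ c R' d  d c c c $    match d
   6  $ c R'    c c c $      expand R' ::= U c
   7  $ c c U   c c c $      expand U ::= c
   8  $ c c c   c c c $      match c
   9  $ c c     c c $        match c
  10  $ c       c $          match c
Accept reached after 10 steps.

10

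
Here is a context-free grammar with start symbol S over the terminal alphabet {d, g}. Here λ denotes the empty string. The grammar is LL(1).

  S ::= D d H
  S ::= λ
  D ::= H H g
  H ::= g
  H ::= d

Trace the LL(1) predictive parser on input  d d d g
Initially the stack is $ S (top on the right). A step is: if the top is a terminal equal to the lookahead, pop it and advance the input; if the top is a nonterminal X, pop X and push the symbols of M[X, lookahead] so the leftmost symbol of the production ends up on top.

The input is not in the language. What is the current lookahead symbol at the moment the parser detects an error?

d

step 1: stack=$ S  input=d d d g $  — expand S ::= D d H
step 2: stack=$ H d D  input=d d d g $  — expand D ::= H H g
step 3: stack=$ H d g H H  input=d d d g $  — expand H ::= d
step 4: stack=$ H d g H d  input=d d d g $  — match d
step 5: stack=$ H d g H  input=d d g $  — expand H ::= d
step 6: stack=$ H d g d  input=d d g $  — match d
step 7: stack=$ H d g  input=d g $  — error: top is terminal g but lookahead is d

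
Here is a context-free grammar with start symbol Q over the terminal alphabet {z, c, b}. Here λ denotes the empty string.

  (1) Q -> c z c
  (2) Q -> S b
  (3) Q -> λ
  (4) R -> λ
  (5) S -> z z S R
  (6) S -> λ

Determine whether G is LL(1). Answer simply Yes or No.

FIRST(Q) = {λ, b, c, z}
FIRST(R) = {λ}
FIRST(S) = {λ, z}
FOLLOW(Q) = {$}
FOLLOW(R) = {b}
FOLLOW(S) = {b}
Each cell of M receives at most one production.

Yes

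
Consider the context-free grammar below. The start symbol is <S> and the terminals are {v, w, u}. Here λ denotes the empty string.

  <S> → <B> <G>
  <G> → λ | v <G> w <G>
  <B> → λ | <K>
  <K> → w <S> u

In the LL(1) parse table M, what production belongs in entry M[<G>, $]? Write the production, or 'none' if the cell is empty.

<G> → λ

FIRST(<G>) = {λ, v}
FIRST(<K>) = {w}
FIRST(<B>) = {λ, w}  (via <K>)
FIRST(<S>) = {λ, v, w}  (via <B> <G>)
FOLLOW(<S>) includes $ since <S> is the start symbol.
FOLLOW(<S>): in <K>→w <S> u, <S> is followed by u with FIRST {u}. Thus FOLLOW(<S>) = {$, u}.
FOLLOW(<G>): in <S>→<B> <G>, the suffix after <G> is empty, so FOLLOW(<G>) ⊇ FOLLOW(<S>) = {$, u}; in <G>→v <G> w <G> (occurrence 1), <G> is followed by w <G> with FIRST {w}; in <G>→v <G> w <G> (occurrence 2), the suffix after <G> is empty (adds nothing new). Thus FOLLOW(<G>) = {$, u, w}.
For <G> → λ: FIRST(λ) = {λ}, so it goes in M[<G>, t] for t ∈ {}; since λ ∈ FIRST, also for every t ∈ FOLLOW(<G>) = {$, u, w}.
For <G> → v <G> w <G>: FIRST(v <G> w <G>) = {v}, so it goes in M[<G>, t] for t ∈ {v}.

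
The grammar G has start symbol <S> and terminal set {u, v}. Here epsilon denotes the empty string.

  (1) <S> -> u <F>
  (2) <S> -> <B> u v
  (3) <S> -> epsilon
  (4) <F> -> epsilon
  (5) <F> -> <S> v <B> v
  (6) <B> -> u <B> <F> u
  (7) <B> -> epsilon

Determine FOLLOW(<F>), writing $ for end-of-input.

{$, u, v}

FIRST(<B>) = {epsilon, u}
FIRST(<S>) = {epsilon, u}  (via <B> u v)
FIRST(<F>) = {epsilon, u, v}  (via <S> v <B> v)
FOLLOW(<S>) includes $ since <S> is the start symbol.
FOLLOW(<S>): in <F>-><S> v <B> v, <S> is followed by v <B> v with FIRST {v}. Thus FOLLOW(<S>) = {$, v}.
FOLLOW(<F>): in <S>->u <F>, the suffix after <F> is empty, so FOLLOW(<F>) ⊇ FOLLOW(<S>) = {$, v}; in <B>->u <B> <F> u, <F> is followed by u with FIRST {u}. Thus FOLLOW(<F>) = {$, u, v}.
FOLLOW(<B>): in <S>-><B> u v, <B> is followed by u v with FIRST {u}; in <F>-><S> v <B> v, <B> is followed by v with FIRST {v}; in <B>->u <B> <F> u, <B> is followed by <F> u with FIRST {u, v}. Thus FOLLOW(<B>) = {u, v}.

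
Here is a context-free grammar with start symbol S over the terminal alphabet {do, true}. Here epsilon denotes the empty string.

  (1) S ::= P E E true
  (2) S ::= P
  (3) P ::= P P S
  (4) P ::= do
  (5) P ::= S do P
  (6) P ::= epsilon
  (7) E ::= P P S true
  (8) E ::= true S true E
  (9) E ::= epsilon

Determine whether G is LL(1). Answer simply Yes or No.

No

FIRST(S) = {epsilon, do, true}
FIRST(P) = {epsilon, do, true}
FIRST(E) = {epsilon, do, true}
FOLLOW(S) = {$, do, true}
FOLLOW(P) = {$, do, true}
FOLLOW(E) = {do, true}
Cell M[E, do] receives both E ::= P P S true and E ::= epsilon — the grammar is not LL(1).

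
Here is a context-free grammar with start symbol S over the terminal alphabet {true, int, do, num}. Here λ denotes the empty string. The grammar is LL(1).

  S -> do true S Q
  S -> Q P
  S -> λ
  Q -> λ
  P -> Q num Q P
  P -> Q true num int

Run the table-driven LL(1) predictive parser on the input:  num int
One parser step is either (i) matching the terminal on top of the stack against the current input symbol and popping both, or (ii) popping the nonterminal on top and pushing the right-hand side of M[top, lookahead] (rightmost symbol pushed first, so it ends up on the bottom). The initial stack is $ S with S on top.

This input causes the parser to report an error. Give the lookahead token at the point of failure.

step 1: stack=$ S  input=num int $  — expand S -> Q P
step 2: stack=$ P Q  input=num int $  — expand Q -> λ
step 3: stack=$ P  input=num int $  — expand P -> Q num Q P
step 4: stack=$ P Q num Q  input=num int $  — expand Q -> λ
step 5: stack=$ P Q num  input=num int $  — match num
step 6: stack=$ P Q  input=int $  — error: M[Q, int] is empty

int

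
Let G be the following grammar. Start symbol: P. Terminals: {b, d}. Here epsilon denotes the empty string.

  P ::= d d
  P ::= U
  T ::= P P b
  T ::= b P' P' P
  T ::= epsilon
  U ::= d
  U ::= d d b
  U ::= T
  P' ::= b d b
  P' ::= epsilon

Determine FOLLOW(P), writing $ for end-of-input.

{$, b, d}

FIRST(P') = {epsilon, b}
FIRST(P) = {epsilon, b, d}  (via U)
FIRST(T) = {epsilon, b, d}  (via P P b)
FIRST(U) = {epsilon, b, d}  (via T)
FOLLOW(P) includes $ since P is the start symbol.
FOLLOW(P): in T::=P P b (occurrence 1), P is followed by P b with FIRST {b, d}; in T::=P P b (occurrence 2), P is followed by b with FIRST {b}; in T::=b P' P' P, the suffix after P is empty, so FOLLOW(P) ⊇ FOLLOW(T) = {$, b, d}. Thus FOLLOW(P) = {$, b, d}.
FOLLOW(U): in P::=U, the suffix after U is empty, so FOLLOW(U) ⊇ FOLLOW(P) = {$, b, d}. Thus FOLLOW(U) = {$, b, d}.
FOLLOW(T): in U::=T, the suffix after T is empty, so FOLLOW(T) ⊇ FOLLOW(U) = {$, b, d}. Thus FOLLOW(T) = {$, b, d}.
FOLLOW(P'): in T::=b P' P' P (occurrence 1), P' is followed by P' P with FIRST {epsilon, b, d}; in T::=b P' P' P (occurrence 1), the suffix after P' is nullable, so FOLLOW(P') ⊇ FOLLOW(T) = {$, b, d}; in T::=b P' P' P (occurrence 2), P' is followed by P with FIRST {epsilon, b, d}; in T::=b P' P' P (occurrence 2), the suffix after P' is nullable, so FOLLOW(P') ⊇ FOLLOW(T) = {$, b, d}. Thus FOLLOW(P') = {$, b, d}.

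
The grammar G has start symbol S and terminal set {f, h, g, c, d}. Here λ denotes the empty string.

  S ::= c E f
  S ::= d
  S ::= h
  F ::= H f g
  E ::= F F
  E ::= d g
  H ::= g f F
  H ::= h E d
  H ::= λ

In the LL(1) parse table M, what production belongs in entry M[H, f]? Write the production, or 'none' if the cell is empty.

FIRST(S): from S::=c E f we get {c}; from S::=d we get {d}; from S::=h we get {h}. So FIRST(S) = {c, d, h}.
FIRST(H): from H::=g f F we get {g}; from H::=h E d we get {h}; from H::=λ we get {λ}. So FIRST(H) = {λ, g, h}.
FIRST(F): from F::=H f g we get {f, g, h}. So FIRST(F) = {f, g, h}.
FIRST(E): from E::=F F we get {f, g, h}; from E::=d g we get {d}. So FIRST(E) = {d, f, g, h}.
FOLLOW(S) includes $ since S is the start symbol.
FOLLOW(H): in F::=H f g, H is followed by f g with FIRST {f}. Thus FOLLOW(H) = {f}.
For H ::= g f F: FIRST(g f F) = {g}, so it goes in M[H, t] for t ∈ {g}.
For H ::= h E d: FIRST(h E d) = {h}, so it goes in M[H, t] for t ∈ {h}.
For H ::= λ: FIRST(λ) = {λ}, so it goes in M[H, t] for t ∈ {}; since λ ∈ FIRST, also for every t ∈ FOLLOW(H) = {f}.

H ::= λ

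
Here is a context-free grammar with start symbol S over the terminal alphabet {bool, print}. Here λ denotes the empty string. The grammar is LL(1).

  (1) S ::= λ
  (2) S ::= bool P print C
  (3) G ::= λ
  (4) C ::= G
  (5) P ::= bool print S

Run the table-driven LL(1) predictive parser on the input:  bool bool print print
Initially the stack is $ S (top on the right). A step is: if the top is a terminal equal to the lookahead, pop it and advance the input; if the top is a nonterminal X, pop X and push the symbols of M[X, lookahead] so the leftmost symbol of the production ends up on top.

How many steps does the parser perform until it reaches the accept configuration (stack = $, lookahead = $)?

step 1: stack=$ S  input=bool bool print print $  — expand S ::= bool P print C
step 2: stack=$ C print P bool  input=bool bool print print $  — match bool
step 3: stack=$ C print P  input=bool print print $  — expand P ::= bool print S
step 4: stack=$ C print S print bool  input=bool print print $  — match bool
step 5: stack=$ C print S print  input=print print $  — match print
step 6: stack=$ C print S  input=print $  — expand S ::= λ
step 7: stack=$ C print  input=print $  — match print
step 8: stack=$ C  input=$  — expand C ::= G
step 9: stack=$ G  input=$  — expand G ::= λ
Accept reached after 9 steps.

9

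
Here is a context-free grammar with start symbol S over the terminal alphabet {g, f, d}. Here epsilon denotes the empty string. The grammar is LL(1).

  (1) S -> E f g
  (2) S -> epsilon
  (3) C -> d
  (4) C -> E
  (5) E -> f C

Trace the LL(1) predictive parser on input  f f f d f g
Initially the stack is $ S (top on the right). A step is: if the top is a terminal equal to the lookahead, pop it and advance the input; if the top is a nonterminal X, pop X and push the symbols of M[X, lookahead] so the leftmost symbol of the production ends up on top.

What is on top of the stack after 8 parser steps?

     Stack      Input          Action
  1  $ S        f f f d f g $  expand S -> E f g
  2  $ g f E    f f f d f g $  expand E -> f C
  3  $ g f C f  f f f d f g $  match f
  4  $ g f C    f f d f g $    expand C -> E
  5  $ g f E    f f d f g $    expand E -> f C
  6  $ g f C f  f f d f g $    match f
  7  $ g f C    f d f g $      expand C -> E
  8  $ g f E    f d f g $      expand E -> f C
Stack after step 8: $ g f C f (top = f).

f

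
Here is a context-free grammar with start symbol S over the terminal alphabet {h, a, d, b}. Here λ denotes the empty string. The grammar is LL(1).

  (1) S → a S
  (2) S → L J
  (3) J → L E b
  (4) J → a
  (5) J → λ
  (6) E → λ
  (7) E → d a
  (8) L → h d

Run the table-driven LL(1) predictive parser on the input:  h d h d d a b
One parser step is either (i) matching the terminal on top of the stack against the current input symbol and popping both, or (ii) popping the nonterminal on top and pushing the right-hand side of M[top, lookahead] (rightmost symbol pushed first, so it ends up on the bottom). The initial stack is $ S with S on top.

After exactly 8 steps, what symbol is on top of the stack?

step 1: stack=$ S  input=h d h d d a b $  — expand S → L J
step 2: stack=$ J L  input=h d h d d a b $  — expand L → h d
step 3: stack=$ J d h  input=h d h d d a b $  — match h
step 4: stack=$ J d  input=d h d d a b $  — match d
step 5: stack=$ J  input=h d d a b $  — expand J → L E b
step 6: stack=$ b E L  input=h d d a b $  — expand L → h d
step 7: stack=$ b E d h  input=h d d a b $  — match h
step 8: stack=$ b E d  input=d d a b $  — match d
Stack after step 8: $ b E (top = E).

E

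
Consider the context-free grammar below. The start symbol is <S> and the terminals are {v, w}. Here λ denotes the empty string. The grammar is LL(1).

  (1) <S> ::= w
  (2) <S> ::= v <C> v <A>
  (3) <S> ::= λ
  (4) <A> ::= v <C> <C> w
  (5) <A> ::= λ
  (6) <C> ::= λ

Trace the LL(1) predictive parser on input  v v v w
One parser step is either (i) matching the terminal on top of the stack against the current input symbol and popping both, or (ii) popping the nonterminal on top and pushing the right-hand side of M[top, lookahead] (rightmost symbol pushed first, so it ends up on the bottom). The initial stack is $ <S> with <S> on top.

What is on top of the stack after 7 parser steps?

<C>

step 1: stack=$ <S>  input=v v v w $  — expand <S> ::= v <C> v <A>
step 2: stack=$ <A> v <C> v  input=v v v w $  — match v
step 3: stack=$ <A> v <C>  input=v v w $  — expand <C> ::= λ
step 4: stack=$ <A> v  input=v v w $  — match v
step 5: stack=$ <A>  input=v w $  — expand <A> ::= v <C> <C> w
step 6: stack=$ w <C> <C> v  input=v w $  — match v
step 7: stack=$ w <C> <C>  input=w $  — expand <C> ::= λ
Stack after step 7: $ w <C> (top = <C>).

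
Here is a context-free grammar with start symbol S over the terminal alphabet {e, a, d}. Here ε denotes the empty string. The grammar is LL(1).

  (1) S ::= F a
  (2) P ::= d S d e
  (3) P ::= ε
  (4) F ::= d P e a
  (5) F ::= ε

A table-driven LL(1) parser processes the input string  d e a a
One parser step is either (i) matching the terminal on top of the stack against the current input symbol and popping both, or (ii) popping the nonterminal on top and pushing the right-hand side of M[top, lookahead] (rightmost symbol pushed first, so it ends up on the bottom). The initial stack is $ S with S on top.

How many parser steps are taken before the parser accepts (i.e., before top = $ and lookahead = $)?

step 1: stack=$ S  input=d e a a $  — expand S ::= F a
step 2: stack=$ a F  input=d e a a $  — expand F ::= d P e a
step 3: stack=$ a a e P d  input=d e a a $  — match d
step 4: stack=$ a a e P  input=e a a $  — expand P ::= ε
step 5: stack=$ a a e  input=e a a $  — match e
step 6: stack=$ a a  input=a a $  — match a
step 7: stack=$ a  input=a $  — match a
Accept reached after 7 steps.

7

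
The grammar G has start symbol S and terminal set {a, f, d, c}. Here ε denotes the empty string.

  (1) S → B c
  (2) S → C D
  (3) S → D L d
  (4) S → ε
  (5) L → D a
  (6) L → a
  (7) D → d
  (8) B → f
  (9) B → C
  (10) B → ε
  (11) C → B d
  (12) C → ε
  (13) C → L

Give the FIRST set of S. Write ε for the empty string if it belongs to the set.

{ε, a, c, d, f}

FIRST(D): from D→d we get {d}. So FIRST(D) = {d}.
FIRST(L): from L→D a we get {d}; from L→a we get {a}. So FIRST(L) = {a, d}.
FIRST(S): from S→B c we get {a, c, d, f}; from S→C D we get {a, d, f}; from S→D L d we get {d}; from S→ε we get {ε}. So FIRST(S) = {ε, a, c, d, f}.
FIRST(B): from B→f we get {f}; from B→C we get {ε, a, d, f}; from B→ε we get {ε}. So FIRST(B) = {ε, a, d, f}.
FIRST(C): from C→B d we get {a, d, f}; from C→ε we get {ε}; from C→L we get {a, d}. So FIRST(C) = {ε, a, d, f}.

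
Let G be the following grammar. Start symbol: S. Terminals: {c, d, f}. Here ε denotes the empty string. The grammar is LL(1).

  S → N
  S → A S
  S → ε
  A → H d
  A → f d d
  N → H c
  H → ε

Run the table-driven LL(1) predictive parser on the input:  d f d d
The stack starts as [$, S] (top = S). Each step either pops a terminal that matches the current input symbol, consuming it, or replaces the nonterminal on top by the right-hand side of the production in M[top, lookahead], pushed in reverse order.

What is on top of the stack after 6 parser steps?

f

step 1: stack=$ S  input=d f d d $  — expand S → A S
step 2: stack=$ S A  input=d f d d $  — expand A → H d
step 3: stack=$ S d H  input=d f d d $  — expand H → ε
step 4: stack=$ S d  input=d f d d $  — match d
step 5: stack=$ S  input=f d d $  — expand S → A S
step 6: stack=$ S A  input=f d d $  — expand A → f d d
Stack after step 6: $ S d d f (top = f).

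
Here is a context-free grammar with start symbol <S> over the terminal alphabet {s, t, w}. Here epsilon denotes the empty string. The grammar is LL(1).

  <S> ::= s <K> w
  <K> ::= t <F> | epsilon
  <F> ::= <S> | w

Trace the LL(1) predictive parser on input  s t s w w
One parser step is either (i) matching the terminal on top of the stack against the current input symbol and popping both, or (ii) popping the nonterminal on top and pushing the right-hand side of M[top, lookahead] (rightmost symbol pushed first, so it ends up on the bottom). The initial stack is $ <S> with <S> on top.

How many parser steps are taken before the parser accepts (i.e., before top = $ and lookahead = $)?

step 1: stack=$ <S>  input=s t s w w $  — expand <S> ::= s <K> w
step 2: stack=$ w <K> s  input=s t s w w $  — match s
step 3: stack=$ w <K>  input=t s w w $  — expand <K> ::= t <F>
step 4: stack=$ w <F> t  input=t s w w $  — match t
step 5: stack=$ w <F>  input=s w w $  — expand <F> ::= <S>
step 6: stack=$ w <S>  input=s w w $  — expand <S> ::= s <K> w
step 7: stack=$ w w <K> s  input=s w w $  — match s
step 8: stack=$ w w <K>  input=w w $  — expand <K> ::= epsilon
step 9: stack=$ w w  input=w w $  — match w
step 10: stack=$ w  input=w $  — match w
Accept reached after 10 steps.

10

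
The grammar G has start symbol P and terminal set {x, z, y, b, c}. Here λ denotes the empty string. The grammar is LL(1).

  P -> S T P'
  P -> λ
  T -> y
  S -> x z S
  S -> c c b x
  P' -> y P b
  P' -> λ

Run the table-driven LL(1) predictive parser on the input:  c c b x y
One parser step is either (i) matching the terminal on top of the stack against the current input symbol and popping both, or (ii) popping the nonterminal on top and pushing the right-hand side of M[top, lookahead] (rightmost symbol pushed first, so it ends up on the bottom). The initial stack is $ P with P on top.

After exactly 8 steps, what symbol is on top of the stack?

P'

     Stack           Input        Action
  1  $ P             c c b x y $  expand P -> S T P'
  2  $ P' T S        c c b x y $  expand S -> c c b x
  3  $ P' T x b c c  c c b x y $  match c
  4  $ P' T x b c    c b x y $    match c
  5  $ P' T x b      b x y $      match b
  6  $ P' T x        x y $        match x
  7  $ P' T          y $          expand T -> y
  8  $ P' y          y $          match y
Stack after step 8: $ P' (top = P').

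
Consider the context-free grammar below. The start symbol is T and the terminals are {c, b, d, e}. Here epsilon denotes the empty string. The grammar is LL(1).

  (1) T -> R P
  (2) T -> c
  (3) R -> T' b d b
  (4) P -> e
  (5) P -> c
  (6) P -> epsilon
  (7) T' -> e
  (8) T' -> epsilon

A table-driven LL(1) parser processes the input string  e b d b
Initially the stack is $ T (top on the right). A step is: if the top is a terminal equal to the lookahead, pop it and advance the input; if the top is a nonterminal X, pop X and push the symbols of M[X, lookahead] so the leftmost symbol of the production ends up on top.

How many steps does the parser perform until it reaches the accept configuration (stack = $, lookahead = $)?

     Stack         Input      Action
  1  $ T           e b d b $  expand T -> R P
  2  $ P R         e b d b $  expand R -> T' b d b
  3  $ P b d b T'  e b d b $  expand T' -> e
  4  $ P b d b e   e b d b $  match e
  5  $ P b d b     b d b $    match b
  6  $ P b d       d b $      match d
  7  $ P b         b $        match b
  8  $ P           $          expand P -> epsilon
Accept reached after 8 steps.

8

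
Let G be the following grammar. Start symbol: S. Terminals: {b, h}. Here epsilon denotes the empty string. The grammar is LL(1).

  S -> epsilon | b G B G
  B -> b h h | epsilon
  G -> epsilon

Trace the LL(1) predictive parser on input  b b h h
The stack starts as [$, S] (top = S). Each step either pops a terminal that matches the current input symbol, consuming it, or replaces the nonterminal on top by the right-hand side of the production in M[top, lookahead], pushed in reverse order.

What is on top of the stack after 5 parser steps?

h

step 1: stack=$ S  input=b b h h $  — expand S -> b G B G
step 2: stack=$ G B G b  input=b b h h $  — match b
step 3: stack=$ G B G  input=b h h $  — expand G -> epsilon
step 4: stack=$ G B  input=b h h $  — expand B -> b h h
step 5: stack=$ G h h b  input=b h h $  — match b
Stack after step 5: $ G h h (top = h).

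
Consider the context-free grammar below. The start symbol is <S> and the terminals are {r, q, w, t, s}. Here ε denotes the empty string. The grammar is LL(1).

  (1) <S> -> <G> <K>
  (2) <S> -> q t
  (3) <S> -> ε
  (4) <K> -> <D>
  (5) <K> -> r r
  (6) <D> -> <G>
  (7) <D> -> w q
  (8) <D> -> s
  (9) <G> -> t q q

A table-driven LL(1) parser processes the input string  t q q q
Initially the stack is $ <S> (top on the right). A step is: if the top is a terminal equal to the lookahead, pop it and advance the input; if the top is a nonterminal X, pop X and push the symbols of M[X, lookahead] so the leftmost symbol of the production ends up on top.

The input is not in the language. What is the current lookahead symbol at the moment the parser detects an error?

     Stack        Input      Action
  1  $ <S>        t q q q $  expand <S> -> <G> <K>
  2  $ <K> <G>    t q q q $  expand <G> -> t q q
  3  $ <K> q q t  t q q q $  match t
  4  $ <K> q q    q q q $    match q
  5  $ <K> q      q q $      match q
  6  $ <K>        q $        error: M[<K>, q] is empty

q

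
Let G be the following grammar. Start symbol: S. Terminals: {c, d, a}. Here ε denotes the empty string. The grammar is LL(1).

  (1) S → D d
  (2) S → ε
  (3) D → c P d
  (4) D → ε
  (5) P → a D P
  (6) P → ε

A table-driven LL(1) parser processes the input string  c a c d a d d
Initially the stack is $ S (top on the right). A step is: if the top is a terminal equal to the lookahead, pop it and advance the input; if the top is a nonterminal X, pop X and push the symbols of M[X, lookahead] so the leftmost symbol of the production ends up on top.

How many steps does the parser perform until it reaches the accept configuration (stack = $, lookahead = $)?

15

step 1: stack=$ S  input=c a c d a d d $  — expand S → D d
step 2: stack=$ d D  input=c a c d a d d $  — expand D → c P d
step 3: stack=$ d d P c  input=c a c d a d d $  — match c
step 4: stack=$ d d P  input=a c d a d d $  — expand P → a D P
step 5: stack=$ d d P D a  input=a c d a d d $  — match a
step 6: stack=$ d d P D  input=c d a d d $  — expand D → c P d
step 7: stack=$ d d P d P c  input=c d a d d $  — match c
step 8: stack=$ d d P d P  input=d a d d $  — expand P → ε
step 9: stack=$ d d P d  input=d a d d $  — match d
step 10: stack=$ d d P  input=a d d $  — expand P → a D P
step 11: stack=$ d d P D a  input=a d d $  — match a
step 12: stack=$ d d P D  input=d d $  — expand D → ε
step 13: stack=$ d d P  input=d d $  — expand P → ε
step 14: stack=$ d d  input=d d $  — match d
step 15: stack=$ d  input=d $  — match d
Accept reached after 15 steps.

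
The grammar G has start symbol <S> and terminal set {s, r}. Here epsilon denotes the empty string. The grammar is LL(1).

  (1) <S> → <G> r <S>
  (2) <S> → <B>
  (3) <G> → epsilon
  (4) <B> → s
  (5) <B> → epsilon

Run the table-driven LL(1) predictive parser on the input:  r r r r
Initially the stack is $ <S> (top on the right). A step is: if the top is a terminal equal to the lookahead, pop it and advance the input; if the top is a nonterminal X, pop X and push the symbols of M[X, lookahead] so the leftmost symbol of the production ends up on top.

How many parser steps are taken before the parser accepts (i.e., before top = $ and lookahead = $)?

14

step 1: stack=$ <S>  input=r r r r $  — expand <S> → <G> r <S>
step 2: stack=$ <S> r <G>  input=r r r r $  — expand <G> → epsilon
step 3: stack=$ <S> r  input=r r r r $  — match r
step 4: stack=$ <S>  input=r r r $  — expand <S> → <G> r <S>
step 5: stack=$ <S> r <G>  input=r r r $  — expand <G> → epsilon
step 6: stack=$ <S> r  input=r r r $  — match r
step 7: stack=$ <S>  input=r r $  — expand <S> → <G> r <S>
step 8: stack=$ <S> r <G>  input=r r $  — expand <G> → epsilon
step 9: stack=$ <S> r  input=r r $  — match r
step 10: stack=$ <S>  input=r $  — expand <S> → <G> r <S>
step 11: stack=$ <S> r <G>  input=r $  — expand <G> → epsilon
step 12: stack=$ <S> r  input=r $  — match r
step 13: stack=$ <S>  input=$  — expand <S> → <B>
step 14: stack=$ <B>  input=$  — expand <B> → epsilon
Accept reached after 14 steps.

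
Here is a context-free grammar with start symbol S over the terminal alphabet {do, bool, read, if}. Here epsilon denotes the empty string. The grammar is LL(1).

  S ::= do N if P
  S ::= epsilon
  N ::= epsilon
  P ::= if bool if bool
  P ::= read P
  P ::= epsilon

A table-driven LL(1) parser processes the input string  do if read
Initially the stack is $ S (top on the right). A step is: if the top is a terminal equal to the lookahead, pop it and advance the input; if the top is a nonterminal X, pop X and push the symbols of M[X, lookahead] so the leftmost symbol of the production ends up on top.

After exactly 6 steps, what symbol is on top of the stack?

P

     Stack        Input         Action
  1  $ S          do if read $  expand S ::= do N if P
  2  $ P if N do  do if read $  match do
  3  $ P if N     if read $     expand N ::= epsilon
  4  $ P if       if read $     match if
  5  $ P          read $        expand P ::= read P
  6  $ P read     read $        match read
Stack after step 6: $ P (top = P).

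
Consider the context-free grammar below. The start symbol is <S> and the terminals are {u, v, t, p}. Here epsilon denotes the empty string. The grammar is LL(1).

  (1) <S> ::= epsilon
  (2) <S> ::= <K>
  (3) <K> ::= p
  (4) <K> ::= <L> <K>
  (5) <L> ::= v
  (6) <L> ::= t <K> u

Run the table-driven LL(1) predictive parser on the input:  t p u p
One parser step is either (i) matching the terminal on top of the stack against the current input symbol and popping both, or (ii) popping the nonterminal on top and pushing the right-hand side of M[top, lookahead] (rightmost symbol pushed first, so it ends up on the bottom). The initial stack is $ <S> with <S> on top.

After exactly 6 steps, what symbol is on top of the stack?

u

step 1: stack=$ <S>  input=t p u p $  — expand <S> ::= <K>
step 2: stack=$ <K>  input=t p u p $  — expand <K> ::= <L> <K>
step 3: stack=$ <K> <L>  input=t p u p $  — expand <L> ::= t <K> u
step 4: stack=$ <K> u <K> t  input=t p u p $  — match t
step 5: stack=$ <K> u <K>  input=p u p $  — expand <K> ::= p
step 6: stack=$ <K> u p  input=p u p $  — match p
Stack after step 6: $ <K> u (top = u).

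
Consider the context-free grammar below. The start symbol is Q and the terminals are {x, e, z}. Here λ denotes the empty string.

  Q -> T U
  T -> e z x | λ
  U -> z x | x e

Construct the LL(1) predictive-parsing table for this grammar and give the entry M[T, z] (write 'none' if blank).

T -> λ

FIRST(T) = {λ, e}
FIRST(U) = {x, z}
FIRST(Q) = {e, x, z}  (via T U)
FOLLOW(Q) includes $ since Q is the start symbol.
FOLLOW(T): in Q->T U, T is followed by U with FIRST {x, z}. Thus FOLLOW(T) = {x, z}.
For T -> e z x: FIRST(e z x) = {e}, so it goes in M[T, t] for t ∈ {e}.
For T -> λ: FIRST(λ) = {λ}, so it goes in M[T, t] for t ∈ {}; since λ ∈ FIRST, also for every t ∈ FOLLOW(T) = {x, z}.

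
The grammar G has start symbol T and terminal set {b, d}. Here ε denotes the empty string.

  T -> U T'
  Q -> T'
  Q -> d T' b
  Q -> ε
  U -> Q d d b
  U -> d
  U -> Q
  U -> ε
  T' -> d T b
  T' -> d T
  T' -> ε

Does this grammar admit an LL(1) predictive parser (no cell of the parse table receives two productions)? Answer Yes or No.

FIRST(T) = {ε, d}
FIRST(Q) = {ε, d}
FIRST(U) = {ε, d}
FIRST(T') = {ε, d}
FOLLOW(T) = {$, b, d}
FOLLOW(Q) = {$, b, d}
FOLLOW(U) = {$, b, d}
FOLLOW(T') = {$, b, d}
Cell M[Q, $] receives both Q -> T' and Q -> ε — the grammar is not LL(1).

No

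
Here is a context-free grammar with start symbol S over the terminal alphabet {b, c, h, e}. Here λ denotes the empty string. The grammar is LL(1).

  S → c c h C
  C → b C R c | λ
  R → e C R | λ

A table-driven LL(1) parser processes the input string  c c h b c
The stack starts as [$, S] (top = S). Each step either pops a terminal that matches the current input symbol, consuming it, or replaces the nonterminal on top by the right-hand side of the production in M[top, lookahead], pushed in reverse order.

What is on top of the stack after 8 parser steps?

step 1: stack=$ S  input=c c h b c $  — expand S → c c h C
step 2: stack=$ C h c c  input=c c h b c $  — match c
step 3: stack=$ C h c  input=c h b c $  — match c
step 4: stack=$ C h  input=h b c $  — match h
step 5: stack=$ C  input=b c $  — expand C → b C R c
step 6: stack=$ c R C b  input=b c $  — match b
step 7: stack=$ c R C  input=c $  — expand C → λ
step 8: stack=$ c R  input=c $  — expand R → λ
Stack after step 8: $ c (top = c).

c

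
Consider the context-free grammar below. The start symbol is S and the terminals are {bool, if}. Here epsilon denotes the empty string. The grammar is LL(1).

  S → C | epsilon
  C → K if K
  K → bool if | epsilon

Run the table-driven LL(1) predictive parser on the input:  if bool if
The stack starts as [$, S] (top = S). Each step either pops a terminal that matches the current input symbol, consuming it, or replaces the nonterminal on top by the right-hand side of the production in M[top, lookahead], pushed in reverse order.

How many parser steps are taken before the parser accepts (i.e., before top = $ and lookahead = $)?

     Stack      Input         Action
  1  $ S        if bool if $  expand S → C
  2  $ C        if bool if $  expand C → K if K
  3  $ K if K   if bool if $  expand K → epsilon
  4  $ K if     if bool if $  match if
  5  $ K        bool if $     expand K → bool if
  6  $ if bool  bool if $     match bool
  7  $ if       if $          match if
Accept reached after 7 steps.

7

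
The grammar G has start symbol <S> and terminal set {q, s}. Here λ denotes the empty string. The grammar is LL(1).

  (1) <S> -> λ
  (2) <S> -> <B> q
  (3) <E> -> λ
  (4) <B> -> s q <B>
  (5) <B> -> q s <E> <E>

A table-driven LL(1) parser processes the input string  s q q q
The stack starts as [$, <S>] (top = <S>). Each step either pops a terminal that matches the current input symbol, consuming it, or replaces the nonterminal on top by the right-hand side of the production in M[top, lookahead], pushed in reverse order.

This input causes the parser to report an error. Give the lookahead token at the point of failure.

step 1: stack=$ <S>  input=s q q q $  — expand <S> -> <B> q
step 2: stack=$ q <B>  input=s q q q $  — expand <B> -> s q <B>
step 3: stack=$ q <B> q s  input=s q q q $  — match s
step 4: stack=$ q <B> q  input=q q q $  — match q
step 5: stack=$ q <B>  input=q q $  — expand <B> -> q s <E> <E>
step 6: stack=$ q <E> <E> s q  input=q q $  — match q
step 7: stack=$ q <E> <E> s  input=q $  — error: top is terminal s but lookahead is q

q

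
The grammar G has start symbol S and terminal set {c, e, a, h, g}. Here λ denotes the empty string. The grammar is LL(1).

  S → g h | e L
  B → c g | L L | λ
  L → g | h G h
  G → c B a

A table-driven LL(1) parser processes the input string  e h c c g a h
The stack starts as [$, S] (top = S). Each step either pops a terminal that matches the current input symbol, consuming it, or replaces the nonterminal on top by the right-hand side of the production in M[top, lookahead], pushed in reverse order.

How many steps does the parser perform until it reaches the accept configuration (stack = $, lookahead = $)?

11

step 1: stack=$ S  input=e h c c g a h $  — expand S → e L
step 2: stack=$ L e  input=e h c c g a h $  — match e
step 3: stack=$ L  input=h c c g a h $  — expand L → h G h
step 4: stack=$ h G h  input=h c c g a h $  — match h
step 5: stack=$ h G  input=c c g a h $  — expand G → c B a
step 6: stack=$ h a B c  input=c c g a h $  — match c
step 7: stack=$ h a B  input=c g a h $  — expand B → c g
step 8: stack=$ h a g c  input=c g a h $  — match c
step 9: stack=$ h a g  input=g a h $  — match g
step 10: stack=$ h a  input=a h $  — match a
step 11: stack=$ h  input=h $  — match h
Accept reached after 11 steps.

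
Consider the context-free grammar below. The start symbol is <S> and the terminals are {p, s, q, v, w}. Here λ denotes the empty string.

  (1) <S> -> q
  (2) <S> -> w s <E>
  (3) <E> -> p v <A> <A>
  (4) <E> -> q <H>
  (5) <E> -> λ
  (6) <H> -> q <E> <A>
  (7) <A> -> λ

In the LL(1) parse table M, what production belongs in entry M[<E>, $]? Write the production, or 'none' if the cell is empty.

FIRST(<S>) = {q, w}
FIRST(<E>) = {λ, p, q}
FIRST(<H>) = {q}
FIRST(<A>) = {λ}
FOLLOW(<S>) includes $ since <S> is the start symbol.
FOLLOW(<S>): <S> appears on no right-hand side. Thus FOLLOW(<S>) = {$}.
FOLLOW(<E>): in <S>->w s <E>, the suffix after <E> is empty, so FOLLOW(<E>) ⊇ FOLLOW(<S>) = {$}; in <H>->q <E> <A>, <E> is followed by <A> with FIRST {λ}; in <H>->q <E> <A>, the suffix after <E> is nullable, so FOLLOW(<E>) ⊇ FOLLOW(<H>) = {$}. Thus FOLLOW(<E>) = {$}.
FOLLOW(<H>): in <E>->q <H>, the suffix after <H> is empty, so FOLLOW(<H>) ⊇ FOLLOW(<E>) = {$}. Thus FOLLOW(<H>) = {$}.
For <E> -> p v <A> <A>: FIRST(p v <A> <A>) = {p}, so it goes in M[<E>, t] for t ∈ {p}.
For <E> -> q <H>: FIRST(q <H>) = {q}, so it goes in M[<E>, t] for t ∈ {q}.
For <E> -> λ: FIRST(λ) = {λ}, so it goes in M[<E>, t] for t ∈ {}; since λ ∈ FIRST, also for every t ∈ FOLLOW(<E>) = {$}.

<E> -> λ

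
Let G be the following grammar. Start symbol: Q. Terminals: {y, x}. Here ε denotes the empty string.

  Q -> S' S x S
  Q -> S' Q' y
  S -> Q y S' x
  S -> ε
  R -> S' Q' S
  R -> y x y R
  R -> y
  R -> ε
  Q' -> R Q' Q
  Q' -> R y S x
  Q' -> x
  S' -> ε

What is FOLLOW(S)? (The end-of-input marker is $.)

{$, x, y}

FIRST(S') = {ε}
FIRST(Q) = {x, y}  (via S' S x S, S' Q' y)
FIRST(S) = {ε, x, y}  (via Q y S' x)
FIRST(R) = {ε, x, y}  (via S' Q' S)
FIRST(Q') = {x, y}  (via R Q' Q, R y S x)
FOLLOW(Q) includes $ since Q is the start symbol.
FOLLOW(R): in R->y x y R, the suffix after R is empty (adds nothing new); in Q'->R Q' Q, R is followed by Q' Q with FIRST {x, y}; in Q'->R y S x, R is followed by y S x with FIRST {y}. Thus FOLLOW(R) = {x, y}.
FOLLOW(Q'): in Q->S' Q' y, Q' is followed by y with FIRST {y}; in R->S' Q' S, Q' is followed by S with FIRST {ε, x, y}; in R->S' Q' S, the suffix after Q' is nullable, so FOLLOW(Q') ⊇ FOLLOW(R) = {x, y}; in Q'->R Q' Q, Q' is followed by Q with FIRST {x, y}. Thus FOLLOW(Q') = {x, y}.
FOLLOW(Q): in S->Q y S' x, Q is followed by y S' x with FIRST {y}; in Q'->R Q' Q, the suffix after Q is empty, so FOLLOW(Q) ⊇ FOLLOW(Q') = {x, y}. Thus FOLLOW(Q) = {$, x, y}.
FOLLOW(S): in Q->S' S x S (occurrence 1), S is followed by x S with FIRST {x}; in Q->S' S x S (occurrence 2), the suffix after S is empty, so FOLLOW(S) ⊇ FOLLOW(Q) = {$, x, y}; in R->S' Q' S, the suffix after S is empty, so FOLLOW(S) ⊇ FOLLOW(R) = {x, y}; in Q'->R y S x, S is followed by x with FIRST {x}. Thus FOLLOW(S) = {$, x, y}.
FOLLOW(S'): in Q->S' S x S, S' is followed by S x S with FIRST {x, y}; in Q->S' Q' y, S' is followed by Q' y with FIRST {x, y}; in S->Q y S' x, S' is followed by x with FIRST {x}; in R->S' Q' S, S' is followed by Q' S with FIRST {x, y}. Thus FOLLOW(S') = {x, y}.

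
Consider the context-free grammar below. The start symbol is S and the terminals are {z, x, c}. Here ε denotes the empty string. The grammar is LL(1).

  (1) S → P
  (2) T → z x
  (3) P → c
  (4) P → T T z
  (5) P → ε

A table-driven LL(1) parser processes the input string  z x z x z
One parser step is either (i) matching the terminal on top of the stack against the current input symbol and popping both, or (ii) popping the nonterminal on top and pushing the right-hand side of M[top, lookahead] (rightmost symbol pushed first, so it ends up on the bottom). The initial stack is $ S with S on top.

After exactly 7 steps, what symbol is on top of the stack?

     Stack      Input        Action
  1  $ S        z x z x z $  expand S → P
  2  $ P        z x z x z $  expand P → T T z
  3  $ z T T    z x z x z $  expand T → z x
  4  $ z T x z  z x z x z $  match z
  5  $ z T x    x z x z $    match x
  6  $ z T      z x z $      expand T → z x
  7  $ z x z    z x z $      match z
Stack after step 7: $ z x (top = x).

x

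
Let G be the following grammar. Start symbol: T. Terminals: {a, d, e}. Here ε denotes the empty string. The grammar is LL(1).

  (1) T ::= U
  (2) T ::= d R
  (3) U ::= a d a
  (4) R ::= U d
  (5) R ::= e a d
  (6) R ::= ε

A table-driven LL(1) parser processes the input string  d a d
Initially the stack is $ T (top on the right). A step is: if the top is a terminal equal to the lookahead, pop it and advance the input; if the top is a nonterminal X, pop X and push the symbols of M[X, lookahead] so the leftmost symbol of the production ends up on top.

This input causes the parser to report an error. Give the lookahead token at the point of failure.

$

step 1: stack=$ T  input=d a d $  — expand T ::= d R
step 2: stack=$ R d  input=d a d $  — match d
step 3: stack=$ R  input=a d $  — expand R ::= U d
step 4: stack=$ d U  input=a d $  — expand U ::= a d a
step 5: stack=$ d a d a  input=a d $  — match a
step 6: stack=$ d a d  input=d $  — match d
step 7: stack=$ d a  input=$  — error: top is terminal a but lookahead is $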